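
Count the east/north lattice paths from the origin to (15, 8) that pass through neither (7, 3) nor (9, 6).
Number of paths = 229334

Inclusion–exclusion. Total paths: C(23, 15) = 490314. Through P₁: C(10, 7)·C(13, 8) = 154440. Through P₂: C(15, 9)·C(8, 6) = 140140. Since P₁ is strictly southwest of P₂, a monotone path through both must visit P₁ then P₂; paths through both = C(10, 7)·C(5, 2)·C(8, 6) = 33600. Avoid both = 490314 − 154440 − 140140 + 33600 = 229334.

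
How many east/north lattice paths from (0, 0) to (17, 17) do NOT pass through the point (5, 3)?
Number of paths = 1792775020

Total paths from (0, 0) to (17, 17): C(34, 17) = 2333606220. Paths through (5, 3): (paths (0, 0) → (5, 3)) × (paths (5, 3) → (17, 17)) = C(8, 5) · C(26, 12) = 56 · 9657700 = 540831200. Avoidance count = 2333606220 − 540831200 = 1792775020.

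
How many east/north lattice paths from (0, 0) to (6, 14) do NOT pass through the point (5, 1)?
Number of paths = 38676

Total paths from (0, 0) to (6, 14): C(20, 6) = 38760. Paths through (5, 1): (paths (0, 0) → (5, 1)) × (paths (5, 1) → (6, 14)) = C(6, 5) · C(14, 1) = 6 · 14 = 84. Avoidance count = 38760 − 84 = 38676.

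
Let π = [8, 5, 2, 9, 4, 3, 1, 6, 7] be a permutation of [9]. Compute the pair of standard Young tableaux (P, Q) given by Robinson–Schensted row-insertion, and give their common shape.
P = [1, 3, 6, 7] / [2, 9] / [4] / [5] / [8];  Q = [1, 4, 8, 9] / [2, 5] / [3] / [6] / [7];  common shape = (4, 2, 1, 1, 1)

Row-insert the values π_1, π_2, … into P one at a time, bumping the leftmost entry strictly greater than the inserted value down to the next row. The recording tableau Q records, in position (i, j), the step at which that cell was added to P.
  Insert 8 (step 1): P = [8];  Q = [1]
  Insert 5 (step 2): P = [5] / [8];  Q = [1] / [2]
  Insert 2 (step 3): P = [2] / [5] / [8];  Q = [1] / [2] / [3]
  Insert 9 (step 4): P = [2, 9] / [5] / [8];  Q = [1, 4] / [2] / [3]
  Insert 4 (step 5): P = [2, 4] / [5, 9] / [8];  Q = [1, 4] / [2, 5] / [3]
  Insert 3 (step 6): P = [2, 3] / [4, 9] / [5] / [8];  Q = [1, 4] / [2, 5] / [3] / [6]
  Insert 1 (step 7): P = [1, 3] / [2, 9] / [4] / [5] / [8];  Q = [1, 4] / [2, 5] / [3] / [6] / [7]
  Insert 6 (step 8): P = [1, 3, 6] / [2, 9] / [4] / [5] / [8];  Q = [1, 4, 8] / [2, 5] / [3] / [6] / [7]
  Insert 7 (step 9): P = [1, 3, 6, 7] / [2, 9] / [4] / [5] / [8];  Q = [1, 4, 8, 9] / [2, 5] / [3] / [6] / [7]
Final shape: (4, 2, 1, 1, 1).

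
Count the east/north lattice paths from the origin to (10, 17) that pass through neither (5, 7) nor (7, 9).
Number of paths = 4954389

Inclusion–exclusion. Total paths: C(27, 10) = 8436285. Through P₁: C(12, 5)·C(15, 5) = 2378376. Through P₂: C(16, 7)·C(11, 3) = 1887600. Since P₁ is strictly southwest of P₂, a monotone path through both must visit P₁ then P₂; paths through both = C(12, 5)·C(4, 2)·C(11, 3) = 784080. Avoid both = 8436285 − 2378376 − 1887600 + 784080 = 4954389.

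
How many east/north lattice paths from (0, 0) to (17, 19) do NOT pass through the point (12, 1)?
Number of paths = 8597059163

Total paths from (0, 0) to (17, 19): C(36, 17) = 8597496600. Paths through (12, 1): (paths (0, 0) → (12, 1)) × (paths (12, 1) → (17, 19)) = C(13, 12) · C(23, 5) = 13 · 33649 = 437437. Avoidance count = 8597496600 − 437437 = 8597059163.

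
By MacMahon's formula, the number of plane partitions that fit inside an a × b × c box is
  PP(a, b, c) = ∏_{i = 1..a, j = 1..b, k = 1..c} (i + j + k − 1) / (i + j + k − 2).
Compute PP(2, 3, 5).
PP(2, 3, 5) = 1176

Evaluate the triple product over i = 1..2, j = 1..3, k = 1..5. The factors are (2/1) · (3/2) · (4/3) · (5/4) · (6/5) · (3/2) · (4/3) · (5/4) · … (30 factors total). The numerators and denominators telescope so the product is an integer; carrying out the multiplication exactly gives PP(2, 3, 5) = 1176.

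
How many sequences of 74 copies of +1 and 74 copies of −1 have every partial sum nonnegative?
C_74 = 311496878311103321137536291518809134027240

These ballot sequences are counted by the Catalan number C_n = (1/(n + 1)) · C(2n, n). For n = 74: C_74 = (1/75) · C(148, 74) = 23362265873332749085315221863910685052043000/75 = 311496878311103321137536291518809134027240.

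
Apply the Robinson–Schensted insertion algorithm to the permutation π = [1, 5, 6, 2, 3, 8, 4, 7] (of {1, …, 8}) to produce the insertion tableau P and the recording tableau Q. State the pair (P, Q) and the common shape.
P = [1, 2, 3, 4, 7] / [5, 6, 8];  Q = [1, 2, 3, 6, 8] / [4, 5, 7];  common shape = (5, 3)

Row-insert the values π_1, π_2, … into P one at a time, bumping the leftmost entry strictly greater than the inserted value down to the next row. The recording tableau Q records, in position (i, j), the step at which that cell was added to P.
  Insert 1 (step 1): P = [1];  Q = [1]
  Insert 5 (step 2): P = [1, 5];  Q = [1, 2]
  Insert 6 (step 3): P = [1, 5, 6];  Q = [1, 2, 3]
  Insert 2 (step 4): P = [1, 2, 6] / [5];  Q = [1, 2, 3] / [4]
  Insert 3 (step 5): P = [1, 2, 3] / [5, 6];  Q = [1, 2, 3] / [4, 5]
  Insert 8 (step 6): P = [1, 2, 3, 8] / [5, 6];  Q = [1, 2, 3, 6] / [4, 5]
  Insert 4 (step 7): P = [1, 2, 3, 4] / [5, 6, 8];  Q = [1, 2, 3, 6] / [4, 5, 7]
  Insert 7 (step 8): P = [1, 2, 3, 4, 7] / [5, 6, 8];  Q = [1, 2, 3, 6, 8] / [4, 5, 7]
Final shape: (5, 3).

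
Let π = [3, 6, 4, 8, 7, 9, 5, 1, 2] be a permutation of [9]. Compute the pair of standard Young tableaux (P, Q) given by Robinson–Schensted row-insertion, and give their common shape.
P = [1, 2, 5, 9] / [3, 4] / [6, 7] / [8];  Q = [1, 2, 4, 6] / [3, 5] / [7, 9] / [8];  common shape = (4, 2, 2, 1)

Row-insert the values π_1, π_2, … into P one at a time, bumping the leftmost entry strictly greater than the inserted value down to the next row. The recording tableau Q records, in position (i, j), the step at which that cell was added to P.
  Insert 3 (step 1): P = [3];  Q = [1]
  Insert 6 (step 2): P = [3, 6];  Q = [1, 2]
  Insert 4 (step 3): P = [3, 4] / [6];  Q = [1, 2] / [3]
  Insert 8 (step 4): P = [3, 4, 8] / [6];  Q = [1, 2, 4] / [3]
  Insert 7 (step 5): P = [3, 4, 7] / [6, 8];  Q = [1, 2, 4] / [3, 5]
  Insert 9 (step 6): P = [3, 4, 7, 9] / [6, 8];  Q = [1, 2, 4, 6] / [3, 5]
  Insert 5 (step 7): P = [3, 4, 5, 9] / [6, 7] / [8];  Q = [1, 2, 4, 6] / [3, 5] / [7]
  Insert 1 (step 8): P = [1, 4, 5, 9] / [3, 7] / [6] / [8];  Q = [1, 2, 4, 6] / [3, 5] / [7] / [8]
  Insert 2 (step 9): P = [1, 2, 5, 9] / [3, 4] / [6, 7] / [8];  Q = [1, 2, 4, 6] / [3, 5] / [7, 9] / [8]
Final shape: (4, 2, 2, 1).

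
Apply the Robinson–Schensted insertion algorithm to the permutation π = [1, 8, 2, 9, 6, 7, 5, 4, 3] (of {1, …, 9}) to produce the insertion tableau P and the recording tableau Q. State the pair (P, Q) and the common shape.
P = [1, 2, 3, 7] / [4, 9] / [5] / [6] / [8];  Q = [1, 2, 4, 6] / [3, 5] / [7] / [8] / [9];  common shape = (4, 2, 1, 1, 1)

Row-insert the values π_1, π_2, … into P one at a time, bumping the leftmost entry strictly greater than the inserted value down to the next row. The recording tableau Q records, in position (i, j), the step at which that cell was added to P.
  Insert 1 (step 1): P = [1];  Q = [1]
  Insert 8 (step 2): P = [1, 8];  Q = [1, 2]
  Insert 2 (step 3): P = [1, 2] / [8];  Q = [1, 2] / [3]
  Insert 9 (step 4): P = [1, 2, 9] / [8];  Q = [1, 2, 4] / [3]
  Insert 6 (step 5): P = [1, 2, 6] / [8, 9];  Q = [1, 2, 4] / [3, 5]
  Insert 7 (step 6): P = [1, 2, 6, 7] / [8, 9];  Q = [1, 2, 4, 6] / [3, 5]
  Insert 5 (step 7): P = [1, 2, 5, 7] / [6, 9] / [8];  Q = [1, 2, 4, 6] / [3, 5] / [7]
  Insert 4 (step 8): P = [1, 2, 4, 7] / [5, 9] / [6] / [8];  Q = [1, 2, 4, 6] / [3, 5] / [7] / [8]
  Insert 3 (step 9): P = [1, 2, 3, 7] / [4, 9] / [5] / [6] / [8];  Q = [1, 2, 4, 6] / [3, 5] / [7] / [8] / [9]
Final shape: (4, 2, 1, 1, 1).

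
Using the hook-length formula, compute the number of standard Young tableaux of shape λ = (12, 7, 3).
# SYT of shape (12, 7, 3) = 17587350

Hook-length formula: f^λ = n! / Π hook(c), product over all cells c of the Young diagram. For λ = (12, 7, 3), n = 22 boxes. Hook lengths by row (left-to-right, top-to-bottom): [14, 13, 12, 10, 9, 8, 7, 5, 4, 3, 2, 1]; [8, 7, 6, 4, 3, 2, 1]; [3, 2, 1]. Product of hooks = 63909612748800. So f^λ = 22! / 63909612748800 = 1124000727777607680000 / 63909612748800 = 17587350.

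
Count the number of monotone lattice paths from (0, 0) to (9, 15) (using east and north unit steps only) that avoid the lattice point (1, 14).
Number of paths = 1307369

Total paths from (0, 0) to (9, 15): C(24, 9) = 1307504. Paths through (1, 14): (paths (0, 0) → (1, 14)) × (paths (1, 14) → (9, 15)) = C(15, 1) · C(9, 8) = 15 · 9 = 135. Avoidance count = 1307504 − 135 = 1307369.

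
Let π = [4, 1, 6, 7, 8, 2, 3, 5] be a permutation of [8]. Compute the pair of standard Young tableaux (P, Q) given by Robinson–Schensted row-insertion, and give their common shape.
P = [1, 2, 3, 5] / [4, 6, 7, 8];  Q = [1, 3, 4, 5] / [2, 6, 7, 8];  common shape = (4, 4)

Row-insert the values π_1, π_2, … into P one at a time, bumping the leftmost entry strictly greater than the inserted value down to the next row. The recording tableau Q records, in position (i, j), the step at which that cell was added to P.
  Insert 4 (step 1): P = [4];  Q = [1]
  Insert 1 (step 2): P = [1] / [4];  Q = [1] / [2]
  Insert 6 (step 3): P = [1, 6] / [4];  Q = [1, 3] / [2]
  Insert 7 (step 4): P = [1, 6, 7] / [4];  Q = [1, 3, 4] / [2]
  Insert 8 (step 5): P = [1, 6, 7, 8] / [4];  Q = [1, 3, 4, 5] / [2]
  Insert 2 (step 6): P = [1, 2, 7, 8] / [4, 6];  Q = [1, 3, 4, 5] / [2, 6]
  Insert 3 (step 7): P = [1, 2, 3, 8] / [4, 6, 7];  Q = [1, 3, 4, 5] / [2, 6, 7]
  Insert 5 (step 8): P = [1, 2, 3, 5] / [4, 6, 7, 8];  Q = [1, 3, 4, 5] / [2, 6, 7, 8]
Final shape: (4, 4).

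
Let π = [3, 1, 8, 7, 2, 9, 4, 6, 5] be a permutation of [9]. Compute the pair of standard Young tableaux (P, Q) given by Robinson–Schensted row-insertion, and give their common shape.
P = [1, 2, 4, 5] / [3, 6, 9] / [7] / [8];  Q = [1, 3, 6, 8] / [2, 4, 7] / [5] / [9];  common shape = (4, 3, 1, 1)

Row-insert the values π_1, π_2, … into P one at a time, bumping the leftmost entry strictly greater than the inserted value down to the next row. The recording tableau Q records, in position (i, j), the step at which that cell was added to P.
  Insert 3 (step 1): P = [3];  Q = [1]
  Insert 1 (step 2): P = [1] / [3];  Q = [1] / [2]
  Insert 8 (step 3): P = [1, 8] / [3];  Q = [1, 3] / [2]
  Insert 7 (step 4): P = [1, 7] / [3, 8];  Q = [1, 3] / [2, 4]
  Insert 2 (step 5): P = [1, 2] / [3, 7] / [8];  Q = [1, 3] / [2, 4] / [5]
  Insert 9 (step 6): P = [1, 2, 9] / [3, 7] / [8];  Q = [1, 3, 6] / [2, 4] / [5]
  Insert 4 (step 7): P = [1, 2, 4] / [3, 7, 9] / [8];  Q = [1, 3, 6] / [2, 4, 7] / [5]
  Insert 6 (step 8): P = [1, 2, 4, 6] / [3, 7, 9] / [8];  Q = [1, 3, 6, 8] / [2, 4, 7] / [5]
  Insert 5 (step 9): P = [1, 2, 4, 5] / [3, 6, 9] / [7] / [8];  Q = [1, 3, 6, 8] / [2, 4, 7] / [5] / [9]
Final shape: (4, 3, 1, 1).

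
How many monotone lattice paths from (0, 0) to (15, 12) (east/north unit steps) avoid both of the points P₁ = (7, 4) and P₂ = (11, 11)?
Number of paths = 10154100

Inclusion–exclusion. Total paths: C(27, 15) = 17383860. Through P₁: C(11, 7)·C(16, 8) = 4247100. Through P₂: C(22, 11)·C(5, 4) = 3527160. Since P₁ is strictly southwest of P₂, a monotone path through both must visit P₁ then P₂; paths through both = C(11, 7)·C(11, 4)·C(5, 4) = 544500. Avoid both = 17383860 − 4247100 − 3527160 + 544500 = 10154100.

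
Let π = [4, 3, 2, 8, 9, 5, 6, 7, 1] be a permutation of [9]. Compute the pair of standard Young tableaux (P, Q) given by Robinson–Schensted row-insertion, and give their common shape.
P = [1, 5, 6, 7] / [2, 8, 9] / [3] / [4];  Q = [1, 4, 5, 8] / [2, 6, 7] / [3] / [9];  common shape = (4, 3, 1, 1)

Row-insert the values π_1, π_2, … into P one at a time, bumping the leftmost entry strictly greater than the inserted value down to the next row. The recording tableau Q records, in position (i, j), the step at which that cell was added to P.
  Insert 4 (step 1): P = [4];  Q = [1]
  Insert 3 (step 2): P = [3] / [4];  Q = [1] / [2]
  Insert 2 (step 3): P = [2] / [3] / [4];  Q = [1] / [2] / [3]
  Insert 8 (step 4): P = [2, 8] / [3] / [4];  Q = [1, 4] / [2] / [3]
  Insert 9 (step 5): P = [2, 8, 9] / [3] / [4];  Q = [1, 4, 5] / [2] / [3]
  Insert 5 (step 6): P = [2, 5, 9] / [3, 8] / [4];  Q = [1, 4, 5] / [2, 6] / [3]
  Insert 6 (step 7): P = [2, 5, 6] / [3, 8, 9] / [4];  Q = [1, 4, 5] / [2, 6, 7] / [3]
  Insert 7 (step 8): P = [2, 5, 6, 7] / [3, 8, 9] / [4];  Q = [1, 4, 5, 8] / [2, 6, 7] / [3]
  Insert 1 (step 9): P = [1, 5, 6, 7] / [2, 8, 9] / [3] / [4];  Q = [1, 4, 5, 8] / [2, 6, 7] / [3] / [9]
Final shape: (4, 3, 1, 1).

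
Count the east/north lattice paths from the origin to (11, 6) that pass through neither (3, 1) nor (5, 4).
Number of paths = 4820

Inclusion–exclusion. Total paths: C(17, 11) = 12376. Through P₁: C(4, 3)·C(13, 8) = 5148. Through P₂: C(9, 5)·C(8, 6) = 3528. Since P₁ is strictly southwest of P₂, a monotone path through both must visit P₁ then P₂; paths through both = C(4, 3)·C(5, 2)·C(8, 6) = 1120. Avoid both = 12376 − 5148 − 3528 + 1120 = 4820.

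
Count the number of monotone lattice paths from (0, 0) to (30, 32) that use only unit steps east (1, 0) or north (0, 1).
Number of paths = 450883717216034179

A monotone lattice path from (0, 0) to (30, 32) consists of 30 east steps and 32 north steps in some order, so it is determined by which 30 of the 62 steps are east. The count is C(62, 30) = 450883717216034179.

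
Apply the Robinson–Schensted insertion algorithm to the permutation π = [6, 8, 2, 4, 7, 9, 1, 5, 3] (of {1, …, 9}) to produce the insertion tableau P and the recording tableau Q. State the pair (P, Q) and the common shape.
P = [1, 3, 5, 9] / [2, 4] / [6, 7] / [8];  Q = [1, 2, 5, 6] / [3, 4] / [7, 8] / [9];  common shape = (4, 2, 2, 1)

Row-insert the values π_1, π_2, … into P one at a time, bumping the leftmost entry strictly greater than the inserted value down to the next row. The recording tableau Q records, in position (i, j), the step at which that cell was added to P.
  Insert 6 (step 1): P = [6];  Q = [1]
  Insert 8 (step 2): P = [6, 8];  Q = [1, 2]
  Insert 2 (step 3): P = [2, 8] / [6];  Q = [1, 2] / [3]
  Insert 4 (step 4): P = [2, 4] / [6, 8];  Q = [1, 2] / [3, 4]
  Insert 7 (step 5): P = [2, 4, 7] / [6, 8];  Q = [1, 2, 5] / [3, 4]
  Insert 9 (step 6): P = [2, 4, 7, 9] / [6, 8];  Q = [1, 2, 5, 6] / [3, 4]
  Insert 1 (step 7): P = [1, 4, 7, 9] / [2, 8] / [6];  Q = [1, 2, 5, 6] / [3, 4] / [7]
  Insert 5 (step 8): P = [1, 4, 5, 9] / [2, 7] / [6, 8];  Q = [1, 2, 5, 6] / [3, 4] / [7, 8]
  Insert 3 (step 9): P = [1, 3, 5, 9] / [2, 4] / [6, 7] / [8];  Q = [1, 2, 5, 6] / [3, 4] / [7, 8] / [9]
Final shape: (4, 2, 2, 1).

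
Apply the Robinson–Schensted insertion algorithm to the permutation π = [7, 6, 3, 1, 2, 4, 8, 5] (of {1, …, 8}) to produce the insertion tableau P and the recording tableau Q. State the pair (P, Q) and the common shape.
P = [1, 2, 4, 5] / [3, 8] / [6] / [7];  Q = [1, 5, 6, 7] / [2, 8] / [3] / [4];  common shape = (4, 2, 1, 1)

Row-insert the values π_1, π_2, … into P one at a time, bumping the leftmost entry strictly greater than the inserted value down to the next row. The recording tableau Q records, in position (i, j), the step at which that cell was added to P.
  Insert 7 (step 1): P = [7];  Q = [1]
  Insert 6 (step 2): P = [6] / [7];  Q = [1] / [2]
  Insert 3 (step 3): P = [3] / [6] / [7];  Q = [1] / [2] / [3]
  Insert 1 (step 4): P = [1] / [3] / [6] / [7];  Q = [1] / [2] / [3] / [4]
  Insert 2 (step 5): P = [1, 2] / [3] / [6] / [7];  Q = [1, 5] / [2] / [3] / [4]
  Insert 4 (step 6): P = [1, 2, 4] / [3] / [6] / [7];  Q = [1, 5, 6] / [2] / [3] / [4]
  Insert 8 (step 7): P = [1, 2, 4, 8] / [3] / [6] / [7];  Q = [1, 5, 6, 7] / [2] / [3] / [4]
  Insert 5 (step 8): P = [1, 2, 4, 5] / [3, 8] / [6] / [7];  Q = [1, 5, 6, 7] / [2, 8] / [3] / [4]
Final shape: (4, 2, 1, 1).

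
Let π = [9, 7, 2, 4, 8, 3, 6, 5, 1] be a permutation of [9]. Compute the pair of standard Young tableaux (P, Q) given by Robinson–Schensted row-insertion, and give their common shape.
P = [1, 3, 5] / [2, 6] / [4, 8] / [7] / [9];  Q = [1, 4, 5] / [2, 7] / [3, 8] / [6] / [9];  common shape = (3, 2, 2, 1, 1)

Row-insert the values π_1, π_2, … into P one at a time, bumping the leftmost entry strictly greater than the inserted value down to the next row. The recording tableau Q records, in position (i, j), the step at which that cell was added to P.
  Insert 9 (step 1): P = [9];  Q = [1]
  Insert 7 (step 2): P = [7] / [9];  Q = [1] / [2]
  Insert 2 (step 3): P = [2] / [7] / [9];  Q = [1] / [2] / [3]
  Insert 4 (step 4): P = [2, 4] / [7] / [9];  Q = [1, 4] / [2] / [3]
  Insert 8 (step 5): P = [2, 4, 8] / [7] / [9];  Q = [1, 4, 5] / [2] / [3]
  Insert 3 (step 6): P = [2, 3, 8] / [4] / [7] / [9];  Q = [1, 4, 5] / [2] / [3] / [6]
  Insert 6 (step 7): P = [2, 3, 6] / [4, 8] / [7] / [9];  Q = [1, 4, 5] / [2, 7] / [3] / [6]
  Insert 5 (step 8): P = [2, 3, 5] / [4, 6] / [7, 8] / [9];  Q = [1, 4, 5] / [2, 7] / [3, 8] / [6]
  Insert 1 (step 9): P = [1, 3, 5] / [2, 6] / [4, 8] / [7] / [9];  Q = [1, 4, 5] / [2, 7] / [3, 8] / [6] / [9]
Final shape: (3, 2, 2, 1, 1).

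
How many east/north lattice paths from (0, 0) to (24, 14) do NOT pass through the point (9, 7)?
Number of paths = 7718530740

Total paths from (0, 0) to (24, 14): C(38, 24) = 9669554100. Paths through (9, 7): (paths (0, 0) → (9, 7)) × (paths (9, 7) → (24, 14)) = C(16, 9) · C(22, 15) = 11440 · 170544 = 1951023360. Avoidance count = 9669554100 − 1951023360 = 7718530740.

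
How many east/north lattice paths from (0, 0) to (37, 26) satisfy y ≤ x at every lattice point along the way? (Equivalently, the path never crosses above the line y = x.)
Number of paths = 112792097461349754

By the reflection principle (André's argument), the number of monotone paths to (37, 26) with n ≤ m that never go above y = x is C(63, 37) − C(63, 38) = 357174975294274221 − 244382877832924467 = 112792097461349754.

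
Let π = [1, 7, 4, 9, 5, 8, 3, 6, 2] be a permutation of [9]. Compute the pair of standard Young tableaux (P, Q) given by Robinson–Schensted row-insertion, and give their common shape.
P = [1, 2, 5, 6] / [3, 8] / [4, 9] / [7];  Q = [1, 2, 4, 6] / [3, 5] / [7, 8] / [9];  common shape = (4, 2, 2, 1)

Row-insert the values π_1, π_2, … into P one at a time, bumping the leftmost entry strictly greater than the inserted value down to the next row. The recording tableau Q records, in position (i, j), the step at which that cell was added to P.
  Insert 1 (step 1): P = [1];  Q = [1]
  Insert 7 (step 2): P = [1, 7];  Q = [1, 2]
  Insert 4 (step 3): P = [1, 4] / [7];  Q = [1, 2] / [3]
  Insert 9 (step 4): P = [1, 4, 9] / [7];  Q = [1, 2, 4] / [3]
  Insert 5 (step 5): P = [1, 4, 5] / [7, 9];  Q = [1, 2, 4] / [3, 5]
  Insert 8 (step 6): P = [1, 4, 5, 8] / [7, 9];  Q = [1, 2, 4, 6] / [3, 5]
  Insert 3 (step 7): P = [1, 3, 5, 8] / [4, 9] / [7];  Q = [1, 2, 4, 6] / [3, 5] / [7]
  Insert 6 (step 8): P = [1, 3, 5, 6] / [4, 8] / [7, 9];  Q = [1, 2, 4, 6] / [3, 5] / [7, 8]
  Insert 2 (step 9): P = [1, 2, 5, 6] / [3, 8] / [4, 9] / [7];  Q = [1, 2, 4, 6] / [3, 5] / [7, 8] / [9]
Final shape: (4, 2, 2, 1).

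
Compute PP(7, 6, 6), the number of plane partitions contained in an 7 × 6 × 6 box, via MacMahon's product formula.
PP(7, 6, 6) = 29706808370096

Evaluate the triple product over i = 1..7, j = 1..6, k = 1..6. The factors are (2/1) · (3/2) · (4/3) · (5/4) · (6/5) · (7/6) · (3/2) · (4/3) · … (252 factors total). The numerators and denominators telescope so the product is an integer; carrying out the multiplication exactly gives PP(7, 6, 6) = 29706808370096.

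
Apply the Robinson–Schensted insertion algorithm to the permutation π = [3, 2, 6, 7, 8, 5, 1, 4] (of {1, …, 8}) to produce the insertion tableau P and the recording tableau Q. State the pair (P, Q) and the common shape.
P = [1, 4, 7, 8] / [2, 5] / [3, 6];  Q = [1, 3, 4, 5] / [2, 6] / [7, 8];  common shape = (4, 2, 2)

Row-insert the values π_1, π_2, … into P one at a time, bumping the leftmost entry strictly greater than the inserted value down to the next row. The recording tableau Q records, in position (i, j), the step at which that cell was added to P.
  Insert 3 (step 1): P = [3];  Q = [1]
  Insert 2 (step 2): P = [2] / [3];  Q = [1] / [2]
  Insert 6 (step 3): P = [2, 6] / [3];  Q = [1, 3] / [2]
  Insert 7 (step 4): P = [2, 6, 7] / [3];  Q = [1, 3, 4] / [2]
  Insert 8 (step 5): P = [2, 6, 7, 8] / [3];  Q = [1, 3, 4, 5] / [2]
  Insert 5 (step 6): P = [2, 5, 7, 8] / [3, 6];  Q = [1, 3, 4, 5] / [2, 6]
  Insert 1 (step 7): P = [1, 5, 7, 8] / [2, 6] / [3];  Q = [1, 3, 4, 5] / [2, 6] / [7]
  Insert 4 (step 8): P = [1, 4, 7, 8] / [2, 5] / [3, 6];  Q = [1, 3, 4, 5] / [2, 6] / [7, 8]
Final shape: (4, 2, 2).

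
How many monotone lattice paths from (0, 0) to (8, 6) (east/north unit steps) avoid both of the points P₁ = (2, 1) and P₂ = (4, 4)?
Number of paths = 1017

Inclusion–exclusion. Total paths: C(14, 8) = 3003. Through P₁: C(3, 2)·C(11, 6) = 1386. Through P₂: C(8, 4)·C(6, 4) = 1050. Since P₁ is strictly southwest of P₂, a monotone path through both must visit P₁ then P₂; paths through both = C(3, 2)·C(5, 2)·C(6, 4) = 450. Avoid both = 3003 − 1386 − 1050 + 450 = 1017.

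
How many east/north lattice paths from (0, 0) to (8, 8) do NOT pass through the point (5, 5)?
Number of paths = 7830

Total paths from (0, 0) to (8, 8): C(16, 8) = 12870. Paths through (5, 5): (paths (0, 0) → (5, 5)) × (paths (5, 5) → (8, 8)) = C(10, 5) · C(6, 3) = 252 · 20 = 5040. Avoidance count = 12870 − 5040 = 7830.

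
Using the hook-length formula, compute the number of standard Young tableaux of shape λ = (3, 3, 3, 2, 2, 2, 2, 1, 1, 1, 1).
# SYT of shape (3, 3, 3, 2, 2, 2, 2, 1, 1, 1, 1) = 8478750

Hook-length formula: f^λ = n! / Π hook(c), product over all cells c of the Young diagram. For λ = (3, 3, 3, 2, 2, 2, 2, 1, 1, 1, 1), n = 21 boxes. Hook lengths by row (left-to-right, top-to-bottom): [13, 8, 3]; [12, 7, 2]; [11, 6, 1]; [9, 4]; [8, 3]; [7, 2]; [6, 1]; [4]; [3]; [2]; [1]. Product of hooks = 6025763487744. So f^λ = 21! / 6025763487744 = 51090942171709440000 / 6025763487744 = 8478750.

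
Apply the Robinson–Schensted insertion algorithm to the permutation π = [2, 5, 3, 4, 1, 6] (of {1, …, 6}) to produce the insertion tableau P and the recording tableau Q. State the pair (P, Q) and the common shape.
P = [1, 3, 4, 6] / [2] / [5];  Q = [1, 2, 4, 6] / [3] / [5];  common shape = (4, 1, 1)

Row-insert the values π_1, π_2, … into P one at a time, bumping the leftmost entry strictly greater than the inserted value down to the next row. The recording tableau Q records, in position (i, j), the step at which that cell was added to P.
  Insert 2 (step 1): P = [2];  Q = [1]
  Insert 5 (step 2): P = [2, 5];  Q = [1, 2]
  Insert 3 (step 3): P = [2, 3] / [5];  Q = [1, 2] / [3]
  Insert 4 (step 4): P = [2, 3, 4] / [5];  Q = [1, 2, 4] / [3]
  Insert 1 (step 5): P = [1, 3, 4] / [2] / [5];  Q = [1, 2, 4] / [3] / [5]
  Insert 6 (step 6): P = [1, 3, 4, 6] / [2] / [5];  Q = [1, 2, 4, 6] / [3] / [5]
Final shape: (4, 1, 1).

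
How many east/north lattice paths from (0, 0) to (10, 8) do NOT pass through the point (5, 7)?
Number of paths = 39006

Total paths from (0, 0) to (10, 8): C(18, 10) = 43758. Paths through (5, 7): (paths (0, 0) → (5, 7)) × (paths (5, 7) → (10, 8)) = C(12, 5) · C(6, 5) = 792 · 6 = 4752. Avoidance count = 43758 − 4752 = 39006.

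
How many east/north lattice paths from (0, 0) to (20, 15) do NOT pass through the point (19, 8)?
Number of paths = 3230182560

Total paths from (0, 0) to (20, 15): C(35, 20) = 3247943160. Paths through (19, 8): (paths (0, 0) → (19, 8)) × (paths (19, 8) → (20, 15)) = C(27, 19) · C(8, 1) = 2220075 · 8 = 17760600. Avoidance count = 3247943160 − 17760600 = 3230182560.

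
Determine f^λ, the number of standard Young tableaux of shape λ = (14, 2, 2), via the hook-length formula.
# SYT of shape (14, 2, 2) = 4641

Hook-length formula: f^λ = n! / Π hook(c), product over all cells c of the Young diagram. For λ = (14, 2, 2), n = 18 boxes. Hook lengths by row (left-to-right, top-to-bottom): [16, 15, 12, 11, 10, 9, 8, 7, 6, 5, 4, 3, 2, 1]; [3, 2]; [2, 1]. Product of hooks = 1379524608000. So f^λ = 18! / 1379524608000 = 6402373705728000 / 1379524608000 = 4641.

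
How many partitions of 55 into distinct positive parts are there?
q(55) = 6378

A partition into distinct parts is a strictly decreasing sequence summing to n. The recurrence d(n, m) = d(n, m−1) + d(n−m, m−1) (use part m at most once) with q(n) = d(n, n) gives q(55) = 6378. (Euler's theorem: # distinct-part partitions = # odd-part partitions.)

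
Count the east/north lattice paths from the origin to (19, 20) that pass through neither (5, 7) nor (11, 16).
Number of paths = 48545492985

Inclusion–exclusion. Total paths: C(39, 19) = 68923264410. Through P₁: C(12, 5)·C(27, 14) = 15886173600. Through P₂: C(27, 11)·C(12, 8) = 6453758025. Since P₁ is strictly southwest of P₂, a monotone path through both must visit P₁ then P₂; paths through both = C(12, 5)·C(15, 6)·C(12, 8) = 1962160200. Avoid both = 68923264410 − 15886173600 − 6453758025 + 1962160200 = 48545492985.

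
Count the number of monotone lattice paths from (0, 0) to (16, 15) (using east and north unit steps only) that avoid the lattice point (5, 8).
Number of paths = 259582707

Total paths from (0, 0) to (16, 15): C(31, 16) = 300540195. Paths through (5, 8): (paths (0, 0) → (5, 8)) × (paths (5, 8) → (16, 15)) = C(13, 5) · C(18, 11) = 1287 · 31824 = 40957488. Avoidance count = 300540195 − 40957488 = 259582707.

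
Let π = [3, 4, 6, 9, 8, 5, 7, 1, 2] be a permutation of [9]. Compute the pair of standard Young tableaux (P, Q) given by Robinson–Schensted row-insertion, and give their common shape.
P = [1, 2, 5, 7] / [3, 4] / [6, 8] / [9];  Q = [1, 2, 3, 4] / [5, 7] / [6, 9] / [8];  common shape = (4, 2, 2, 1)

Row-insert the values π_1, π_2, … into P one at a time, bumping the leftmost entry strictly greater than the inserted value down to the next row. The recording tableau Q records, in position (i, j), the step at which that cell was added to P.
  Insert 3 (step 1): P = [3];  Q = [1]
  Insert 4 (step 2): P = [3, 4];  Q = [1, 2]
  Insert 6 (step 3): P = [3, 4, 6];  Q = [1, 2, 3]
  Insert 9 (step 4): P = [3, 4, 6, 9];  Q = [1, 2, 3, 4]
  Insert 8 (step 5): P = [3, 4, 6, 8] / [9];  Q = [1, 2, 3, 4] / [5]
  Insert 5 (step 6): P = [3, 4, 5, 8] / [6] / [9];  Q = [1, 2, 3, 4] / [5] / [6]
  Insert 7 (step 7): P = [3, 4, 5, 7] / [6, 8] / [9];  Q = [1, 2, 3, 4] / [5, 7] / [6]
  Insert 1 (step 8): P = [1, 4, 5, 7] / [3, 8] / [6] / [9];  Q = [1, 2, 3, 4] / [5, 7] / [6] / [8]
  Insert 2 (step 9): P = [1, 2, 5, 7] / [3, 4] / [6, 8] / [9];  Q = [1, 2, 3, 4] / [5, 7] / [6, 9] / [8]
Final shape: (4, 2, 2, 1).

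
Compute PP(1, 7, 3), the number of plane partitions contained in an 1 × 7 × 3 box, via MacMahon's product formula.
PP(1, 7, 3) = 120

Evaluate the triple product over i = 1..1, j = 1..7, k = 1..3. The factors are (2/1) · (3/2) · (4/3) · (3/2) · (4/3) · (5/4) · (4/3) · (5/4) · … (21 factors total). The numerators and denominators telescope so the product is an integer; carrying out the multiplication exactly gives PP(1, 7, 3) = 120.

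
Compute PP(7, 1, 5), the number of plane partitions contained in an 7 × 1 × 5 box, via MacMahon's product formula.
PP(7, 1, 5) = 792

Evaluate the triple product over i = 1..7, j = 1..1, k = 1..5. The factors are (2/1) · (3/2) · (4/3) · (5/4) · (6/5) · (3/2) · (4/3) · (5/4) · … (35 factors total). The numerators and denominators telescope so the product is an integer; carrying out the multiplication exactly gives PP(7, 1, 5) = 792.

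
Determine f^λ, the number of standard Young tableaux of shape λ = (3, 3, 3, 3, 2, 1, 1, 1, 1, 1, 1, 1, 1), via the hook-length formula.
# SYT of shape (3, 3, 3, 3, 2, 1, 1, 1, 1, 1, 1, 1, 1) = 9848916

Hook-length formula: f^λ = n! / Π hook(c), product over all cells c of the Young diagram. For λ = (3, 3, 3, 3, 2, 1, 1, 1, 1, 1, 1, 1, 1), n = 22 boxes. Hook lengths by row (left-to-right, top-to-bottom): [15, 6, 4]; [14, 5, 3]; [13, 4, 2]; [12, 3, 1]; [10, 1]; [8]; [7]; [6]; [5]; [4]; [3]; [2]; [1]. Product of hooks = 114124308480000. So f^λ = 22! / 114124308480000 = 1124000727777607680000 / 114124308480000 = 9848916.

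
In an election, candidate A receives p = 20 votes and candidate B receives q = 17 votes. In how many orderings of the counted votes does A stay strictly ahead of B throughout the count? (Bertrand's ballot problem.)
Strict-lead orderings = 1289624490

Total orderings of the 37 votes with 20 for A: C(37, 20) = 15905368710. By the Bertrand ballot formula (Cycle Lemma / reflection principle), the number of orderings in which A is strictly ahead of B throughout is (p − q)/(p + q) · C(p + q, p) = (20 − 17)/(20 + 17) · 15905368710 = 1289624490.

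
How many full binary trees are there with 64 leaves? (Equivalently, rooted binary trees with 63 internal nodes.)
C_63 = 94295850558771979787935384946380125

These full binary trees are counted by the Catalan number C_n = (1/(n + 1)) · C(2n, n). For n = 63: C_63 = (1/64) · C(126, 63) = 6034934435761406706427864636568328000/64 = 94295850558771979787935384946380125.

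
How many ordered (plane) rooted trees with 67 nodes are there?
C_66 = 5632681584560312734993915705849145100

These ordered rooted trees are counted by the Catalan number C_n = (1/(n + 1)) · C(2n, n). For n = 66: C_66 = (1/67) · C(132, 66) = 377389666165540953244592352291892721700/67 = 5632681584560312734993915705849145100.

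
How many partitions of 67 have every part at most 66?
p(67, parts ≤ 66) = 2679688

Use the recurrence p(n, m) = p(n, m−1) + p(n−m, m): either the largest part is < m (count p(n, m−1)) or the largest part is exactly m (remove one copy of m, count p(n−m, m)). With p(0, ·) = 1 this gives p(67, parts ≤ 66) = 2679688. (By conjugating Young diagrams, this also counts partitions of 67 into at most 66 parts.)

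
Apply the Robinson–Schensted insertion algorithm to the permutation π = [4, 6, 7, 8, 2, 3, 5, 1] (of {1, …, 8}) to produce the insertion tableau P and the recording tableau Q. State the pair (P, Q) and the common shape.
P = [1, 3, 5, 8] / [2, 6, 7] / [4];  Q = [1, 2, 3, 4] / [5, 6, 7] / [8];  common shape = (4, 3, 1)

Row-insert the values π_1, π_2, … into P one at a time, bumping the leftmost entry strictly greater than the inserted value down to the next row. The recording tableau Q records, in position (i, j), the step at which that cell was added to P.
  Insert 4 (step 1): P = [4];  Q = [1]
  Insert 6 (step 2): P = [4, 6];  Q = [1, 2]
  Insert 7 (step 3): P = [4, 6, 7];  Q = [1, 2, 3]
  Insert 8 (step 4): P = [4, 6, 7, 8];  Q = [1, 2, 3, 4]
  Insert 2 (step 5): P = [2, 6, 7, 8] / [4];  Q = [1, 2, 3, 4] / [5]
  Insert 3 (step 6): P = [2, 3, 7, 8] / [4, 6];  Q = [1, 2, 3, 4] / [5, 6]
  Insert 5 (step 7): P = [2, 3, 5, 8] / [4, 6, 7];  Q = [1, 2, 3, 4] / [5, 6, 7]
  Insert 1 (step 8): P = [1, 3, 5, 8] / [2, 6, 7] / [4];  Q = [1, 2, 3, 4] / [5, 6, 7] / [8]
Final shape: (4, 3, 1).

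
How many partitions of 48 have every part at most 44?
p(48, parts ≤ 44) = 147266

Use the recurrence p(n, m) = p(n, m−1) + p(n−m, m): either the largest part is < m (count p(n, m−1)) or the largest part is exactly m (remove one copy of m, count p(n−m, m)). With p(0, ·) = 1 this gives p(48, parts ≤ 44) = 147266. (By conjugating Young diagrams, this also counts partitions of 48 into at most 44 parts.)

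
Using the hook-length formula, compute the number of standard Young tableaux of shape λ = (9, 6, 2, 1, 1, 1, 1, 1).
# SYT of shape (9, 6, 2, 1, 1, 1, 1, 1) = 480134655

Hook-length formula: f^λ = n! / Π hook(c), product over all cells c of the Young diagram. For λ = (9, 6, 2, 1, 1, 1, 1, 1), n = 22 boxes. Hook lengths by row (left-to-right, top-to-bottom): [16, 10, 8, 7, 6, 5, 3, 2, 1]; [12, 6, 4, 3, 2, 1]; [7, 1]; [5]; [4]; [3]; [2]; [1]. Product of hooks = 2341011456000. So f^λ = 22! / 2341011456000 = 1124000727777607680000 / 2341011456000 = 480134655.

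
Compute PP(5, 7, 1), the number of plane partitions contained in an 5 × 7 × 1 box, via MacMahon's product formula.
PP(5, 7, 1) = 792

Evaluate the triple product over i = 1..5, j = 1..7, k = 1..1. The factors are (2/1) · (3/2) · (4/3) · (5/4) · (6/5) · (7/6) · (8/7) · (3/2) · … (35 factors total). The numerators and denominators telescope so the product is an integer; carrying out the multiplication exactly gives PP(5, 7, 1) = 792.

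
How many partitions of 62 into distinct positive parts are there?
q(62) = 13394

A partition into distinct parts is a strictly decreasing sequence summing to n. The recurrence d(n, m) = d(n, m−1) + d(n−m, m−1) (use part m at most once) with q(n) = d(n, n) gives q(62) = 13394. (Euler's theorem: # distinct-part partitions = # odd-part partitions.)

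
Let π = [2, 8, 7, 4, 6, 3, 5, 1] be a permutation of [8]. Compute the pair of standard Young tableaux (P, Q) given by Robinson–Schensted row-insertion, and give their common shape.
P = [1, 3, 5] / [2, 6] / [4] / [7] / [8];  Q = [1, 2, 5] / [3, 7] / [4] / [6] / [8];  common shape = (3, 2, 1, 1, 1)

Row-insert the values π_1, π_2, … into P one at a time, bumping the leftmost entry strictly greater than the inserted value down to the next row. The recording tableau Q records, in position (i, j), the step at which that cell was added to P.
  Insert 2 (step 1): P = [2];  Q = [1]
  Insert 8 (step 2): P = [2, 8];  Q = [1, 2]
  Insert 7 (step 3): P = [2, 7] / [8];  Q = [1, 2] / [3]
  Insert 4 (step 4): P = [2, 4] / [7] / [8];  Q = [1, 2] / [3] / [4]
  Insert 6 (step 5): P = [2, 4, 6] / [7] / [8];  Q = [1, 2, 5] / [3] / [4]
  Insert 3 (step 6): P = [2, 3, 6] / [4] / [7] / [8];  Q = [1, 2, 5] / [3] / [4] / [6]
  Insert 5 (step 7): P = [2, 3, 5] / [4, 6] / [7] / [8];  Q = [1, 2, 5] / [3, 7] / [4] / [6]
  Insert 1 (step 8): P = [1, 3, 5] / [2, 6] / [4] / [7] / [8];  Q = [1, 2, 5] / [3, 7] / [4] / [6] / [8]
Final shape: (3, 2, 1, 1, 1).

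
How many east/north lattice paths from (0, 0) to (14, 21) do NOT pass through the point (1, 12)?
Number of paths = 2313492940

Total paths from (0, 0) to (14, 21): C(35, 14) = 2319959400. Paths through (1, 12): (paths (0, 0) → (1, 12)) × (paths (1, 12) → (14, 21)) = C(13, 1) · C(22, 13) = 13 · 497420 = 6466460. Avoidance count = 2319959400 − 6466460 = 2313492940.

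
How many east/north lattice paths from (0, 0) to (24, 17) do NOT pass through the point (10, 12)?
Number of paths = 144065280762

Total paths from (0, 0) to (24, 17): C(41, 24) = 151584480450. Paths through (10, 12): (paths (0, 0) → (10, 12)) × (paths (10, 12) → (24, 17)) = C(22, 10) · C(19, 14) = 646646 · 11628 = 7519199688. Avoidance count = 151584480450 − 7519199688 = 144065280762.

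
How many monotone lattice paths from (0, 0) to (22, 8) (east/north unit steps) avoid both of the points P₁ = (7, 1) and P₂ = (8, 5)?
Number of paths = 3640613

Inclusion–exclusion. Total paths: C(30, 22) = 5852925. Through P₁: C(8, 7)·C(22, 15) = 1364352. Through P₂: C(13, 8)·C(17, 14) = 875160. Since P₁ is strictly southwest of P₂, a monotone path through both must visit P₁ then P₂; paths through both = C(8, 7)·C(5, 1)·C(17, 14) = 27200. Avoid both = 5852925 − 1364352 − 875160 + 27200 = 3640613.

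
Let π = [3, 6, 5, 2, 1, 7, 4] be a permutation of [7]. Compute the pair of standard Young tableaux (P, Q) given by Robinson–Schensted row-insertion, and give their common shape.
P = [1, 4, 7] / [2, 5] / [3] / [6];  Q = [1, 2, 6] / [3, 7] / [4] / [5];  common shape = (3, 2, 1, 1)

Row-insert the values π_1, π_2, … into P one at a time, bumping the leftmost entry strictly greater than the inserted value down to the next row. The recording tableau Q records, in position (i, j), the step at which that cell was added to P.
  Insert 3 (step 1): P = [3];  Q = [1]
  Insert 6 (step 2): P = [3, 6];  Q = [1, 2]
  Insert 5 (step 3): P = [3, 5] / [6];  Q = [1, 2] / [3]
  Insert 2 (step 4): P = [2, 5] / [3] / [6];  Q = [1, 2] / [3] / [4]
  Insert 1 (step 5): P = [1, 5] / [2] / [3] / [6];  Q = [1, 2] / [3] / [4] / [5]
  Insert 7 (step 6): P = [1, 5, 7] / [2] / [3] / [6];  Q = [1, 2, 6] / [3] / [4] / [5]
  Insert 4 (step 7): P = [1, 4, 7] / [2, 5] / [3] / [6];  Q = [1, 2, 6] / [3, 7] / [4] / [5]
Final shape: (3, 2, 1, 1).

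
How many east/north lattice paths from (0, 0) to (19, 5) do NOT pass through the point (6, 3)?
Number of paths = 33684

Total paths from (0, 0) to (19, 5): C(24, 19) = 42504. Paths through (6, 3): (paths (0, 0) → (6, 3)) × (paths (6, 3) → (19, 5)) = C(9, 6) · C(15, 13) = 84 · 105 = 8820. Avoidance count = 42504 − 8820 = 33684.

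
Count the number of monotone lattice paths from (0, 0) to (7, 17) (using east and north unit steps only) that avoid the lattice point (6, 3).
Number of paths = 344844

Total paths from (0, 0) to (7, 17): C(24, 7) = 346104. Paths through (6, 3): (paths (0, 0) → (6, 3)) × (paths (6, 3) → (7, 17)) = C(9, 6) · C(15, 1) = 84 · 15 = 1260. Avoidance count = 346104 − 1260 = 344844.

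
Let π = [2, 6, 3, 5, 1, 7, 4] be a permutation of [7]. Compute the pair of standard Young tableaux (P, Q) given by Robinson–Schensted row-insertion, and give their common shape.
P = [1, 3, 4, 7] / [2, 5] / [6];  Q = [1, 2, 4, 6] / [3, 7] / [5];  common shape = (4, 2, 1)

Row-insert the values π_1, π_2, … into P one at a time, bumping the leftmost entry strictly greater than the inserted value down to the next row. The recording tableau Q records, in position (i, j), the step at which that cell was added to P.
  Insert 2 (step 1): P = [2];  Q = [1]
  Insert 6 (step 2): P = [2, 6];  Q = [1, 2]
  Insert 3 (step 3): P = [2, 3] / [6];  Q = [1, 2] / [3]
  Insert 5 (step 4): P = [2, 3, 5] / [6];  Q = [1, 2, 4] / [3]
  Insert 1 (step 5): P = [1, 3, 5] / [2] / [6];  Q = [1, 2, 4] / [3] / [5]
  Insert 7 (step 6): P = [1, 3, 5, 7] / [2] / [6];  Q = [1, 2, 4, 6] / [3] / [5]
  Insert 4 (step 7): P = [1, 3, 4, 7] / [2, 5] / [6];  Q = [1, 2, 4, 6] / [3, 7] / [5]
Final shape: (4, 2, 1).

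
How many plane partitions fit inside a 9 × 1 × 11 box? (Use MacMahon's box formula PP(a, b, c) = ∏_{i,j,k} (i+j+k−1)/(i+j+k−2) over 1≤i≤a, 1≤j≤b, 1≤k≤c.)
PP(9, 1, 11) = 167960

Evaluate the triple product over i = 1..9, j = 1..1, k = 1..11. The factors are (2/1) · (3/2) · (4/3) · (5/4) · (6/5) · (7/6) · (8/7) · (9/8) · … (99 factors total). The numerators and denominators telescope so the product is an integer; carrying out the multiplication exactly gives PP(9, 1, 11) = 167960.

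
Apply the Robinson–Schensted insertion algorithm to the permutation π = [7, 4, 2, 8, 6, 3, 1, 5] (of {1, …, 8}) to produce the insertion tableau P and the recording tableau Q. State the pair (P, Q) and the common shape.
P = [1, 3, 5] / [2, 6] / [4, 8] / [7];  Q = [1, 4, 8] / [2, 5] / [3, 6] / [7];  common shape = (3, 2, 2, 1)

Row-insert the values π_1, π_2, … into P one at a time, bumping the leftmost entry strictly greater than the inserted value down to the next row. The recording tableau Q records, in position (i, j), the step at which that cell was added to P.
  Insert 7 (step 1): P = [7];  Q = [1]
  Insert 4 (step 2): P = [4] / [7];  Q = [1] / [2]
  Insert 2 (step 3): P = [2] / [4] / [7];  Q = [1] / [2] / [3]
  Insert 8 (step 4): P = [2, 8] / [4] / [7];  Q = [1, 4] / [2] / [3]
  Insert 6 (step 5): P = [2, 6] / [4, 8] / [7];  Q = [1, 4] / [2, 5] / [3]
  Insert 3 (step 6): P = [2, 3] / [4, 6] / [7, 8];  Q = [1, 4] / [2, 5] / [3, 6]
  Insert 1 (step 7): P = [1, 3] / [2, 6] / [4, 8] / [7];  Q = [1, 4] / [2, 5] / [3, 6] / [7]
  Insert 5 (step 8): P = [1, 3, 5] / [2, 6] / [4, 8] / [7];  Q = [1, 4, 8] / [2, 5] / [3, 6] / [7]
Final shape: (3, 2, 2, 1).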